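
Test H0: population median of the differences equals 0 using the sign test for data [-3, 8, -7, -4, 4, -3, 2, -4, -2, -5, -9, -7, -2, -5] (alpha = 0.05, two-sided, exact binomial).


Step 1: Discard zero differences. Original n = 14; n_eff = number of nonzero differences = 14.
Nonzero differences (with sign): -3, +8, -7, -4, +4, -3, +2, -4, -2, -5, -9, -7, -2, -5
Step 2: Count signs: positive = 3, negative = 11.
Step 3: Under H0: P(positive) = 0.5, so the number of positives S ~ Bin(14, 0.5).
Step 4: Two-sided exact p-value = sum of Bin(14,0.5) probabilities at or below the observed probability = 0.057373.
Step 5: alpha = 0.05. fail to reject H0.

n_eff = 14, pos = 3, neg = 11, p = 0.057373, fail to reject H0.


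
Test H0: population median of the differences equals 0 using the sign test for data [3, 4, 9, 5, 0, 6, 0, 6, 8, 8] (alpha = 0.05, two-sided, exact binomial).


Step 1: Discard zero differences. Original n = 10; n_eff = number of nonzero differences = 8.
Nonzero differences (with sign): +3, +4, +9, +5, +6, +6, +8, +8
Step 2: Count signs: positive = 8, negative = 0.
Step 3: Under H0: P(positive) = 0.5, so the number of positives S ~ Bin(8, 0.5).
Step 4: Two-sided exact p-value = sum of Bin(8,0.5) probabilities at or below the observed probability = 0.007812.
Step 5: alpha = 0.05. reject H0.

n_eff = 8, pos = 8, neg = 0, p = 0.007812, reject H0.


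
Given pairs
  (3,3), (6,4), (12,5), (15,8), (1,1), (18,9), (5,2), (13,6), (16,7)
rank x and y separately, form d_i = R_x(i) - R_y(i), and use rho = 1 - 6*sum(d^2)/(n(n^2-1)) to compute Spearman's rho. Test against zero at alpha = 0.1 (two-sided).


Step 1: Rank x and y separately (midranks; no ties here).
rank(x): 3->2, 6->4, 12->5, 15->7, 1->1, 18->9, 5->3, 13->6, 16->8
rank(y): 3->3, 4->4, 5->5, 8->8, 1->1, 9->9, 2->2, 6->6, 7->7
Step 2: d_i = R_x(i) - R_y(i); compute d_i^2.
  (2-3)^2=1, (4-4)^2=0, (5-5)^2=0, (7-8)^2=1, (1-1)^2=0, (9-9)^2=0, (3-2)^2=1, (6-6)^2=0, (8-7)^2=1
sum(d^2) = 4.
Step 3: rho = 1 - 6*4 / (9*(9^2 - 1)) = 1 - 24/720 = 0.966667.
Step 4: Under H0, t = rho * sqrt((n-2)/(1-rho^2)) = 9.9890 ~ t(7).
Step 5: Two-sided p-value from the t-distribution with 7 df = 0.000022.
Step 6: alpha = 0.1. reject H0.

rho = 0.9667, p = 0.000022, reject H0 at alpha = 0.1.


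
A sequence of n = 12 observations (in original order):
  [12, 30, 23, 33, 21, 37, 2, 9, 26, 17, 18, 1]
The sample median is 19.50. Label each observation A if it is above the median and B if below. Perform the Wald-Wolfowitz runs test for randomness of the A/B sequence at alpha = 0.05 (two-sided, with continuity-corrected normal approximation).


Step 1: Compute median = 19.50; label A = above, B = below.
Labels in order: BAAAAABBABBB  (n_A = 6, n_B = 6)
Step 2: Count runs R = 5.
Step 3: Under H0 (random ordering), E[R] = 2*n_A*n_B/(n_A+n_B) + 1 = 2*6*6/12 + 1 = 7.0000.
        Var[R] = 2*n_A*n_B*(2*n_A*n_B - n_A - n_B) / ((n_A+n_B)^2 * (n_A+n_B-1)) = 4320/1584 = 2.7273.
        SD[R] = 1.6514.
Step 4: Continuity-corrected z = (R + 0.5 - E[R]) / SD[R] = (5 + 0.5 - 7.0000) / 1.6514 = -0.9083.
Step 5: Two-sided p-value via normal approximation = 2*(1 - Phi(|z|)) = 0.363722.
Step 6: alpha = 0.05. fail to reject H0.

R = 5, z = -0.9083, p = 0.363722, fail to reject H0.


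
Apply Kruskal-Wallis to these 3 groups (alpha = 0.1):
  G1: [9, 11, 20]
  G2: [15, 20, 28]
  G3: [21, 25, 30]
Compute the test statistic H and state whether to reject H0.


Step 1: Combine all N = 9 observations and assign midranks.
sorted (value, group, rank): (9,G1,1), (11,G1,2), (15,G2,3), (20,G1,4.5), (20,G2,4.5), (21,G3,6), (25,G3,7), (28,G2,8), (30,G3,9)
Step 2: Sum ranks within each group.
R_1 = 7.5 (n_1 = 3)
R_2 = 15.5 (n_2 = 3)
R_3 = 22 (n_3 = 3)
Step 3: H = 12/(N(N+1)) * sum(R_i^2/n_i) - 3(N+1)
     = 12/(9*10) * (7.5^2/3 + 15.5^2/3 + 22^2/3) - 3*10
     = 0.133333 * 260.167 - 30
     = 4.688889.
Step 4: Ties present; correction factor C = 1 - 6/(9^3 - 9) = 0.991667. Corrected H = 4.688889 / 0.991667 = 4.728291.
Step 5: Under H0, H ~ chi^2(2); p-value = 0.094030.
Step 6: alpha = 0.1. reject H0.

H = 4.7283, df = 2, p = 0.094030, reject H0.


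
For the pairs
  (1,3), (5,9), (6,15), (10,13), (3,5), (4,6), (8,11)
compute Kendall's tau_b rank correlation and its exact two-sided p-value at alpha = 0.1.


Step 1: Enumerate the 21 unordered pairs (i,j) with i<j and classify each by sign(x_j-x_i) * sign(y_j-y_i).
  (1,2):dx=+4,dy=+6->C; (1,3):dx=+5,dy=+12->C; (1,4):dx=+9,dy=+10->C; (1,5):dx=+2,dy=+2->C
  (1,6):dx=+3,dy=+3->C; (1,7):dx=+7,dy=+8->C; (2,3):dx=+1,dy=+6->C; (2,4):dx=+5,dy=+4->C
  (2,5):dx=-2,dy=-4->C; (2,6):dx=-1,dy=-3->C; (2,7):dx=+3,dy=+2->C; (3,4):dx=+4,dy=-2->D
  (3,5):dx=-3,dy=-10->C; (3,6):dx=-2,dy=-9->C; (3,7):dx=+2,dy=-4->D; (4,5):dx=-7,dy=-8->C
  (4,6):dx=-6,dy=-7->C; (4,7):dx=-2,dy=-2->C; (5,6):dx=+1,dy=+1->C; (5,7):dx=+5,dy=+6->C
  (6,7):dx=+4,dy=+5->C
Step 2: C = 19, D = 2, total pairs = 21.
Step 3: tau = (C - D)/(n(n-1)/2) = (19 - 2)/21 = 0.809524.
Step 4: Exact two-sided p-value (enumerate n! = 5040 permutations of y under H0): p = 0.010714.
Step 5: alpha = 0.1. reject H0.

tau_b = 0.8095 (C=19, D=2), p = 0.010714, reject H0.


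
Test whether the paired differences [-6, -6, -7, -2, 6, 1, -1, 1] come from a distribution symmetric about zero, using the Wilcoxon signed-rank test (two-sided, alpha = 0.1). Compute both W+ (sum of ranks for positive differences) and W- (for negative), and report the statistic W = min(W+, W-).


Step 1: Drop any zero differences (none here) and take |d_i|.
|d| = [6, 6, 7, 2, 6, 1, 1, 1]
Step 2: Midrank |d_i| (ties get averaged ranks).
ranks: |6|->6, |6|->6, |7|->8, |2|->4, |6|->6, |1|->2, |1|->2, |1|->2
Step 3: Attach original signs; sum ranks with positive sign and with negative sign.
W+ = 6 + 2 + 2 = 10
W- = 6 + 6 + 8 + 4 + 2 = 26
(Check: W+ + W- = 36 should equal n(n+1)/2 = 36.)
Step 4: Test statistic W = min(W+, W-) = 10.
Step 5: Ties in |d|, so use the tie-corrected normal approximation.
        E[W] = n(n+1)/4 = 8*9/4 = 18.
        Tie groups: |d|=1 (t=3), |d|=6 (t=3); sum(t^3 - t) = 48.
        Var[W] = n(n+1)(2n+1)/24 - sum(t^3-t)/48 = 1224/24 - 48/48 = 50.
        z = (W - E[W]) / sqrt(Var[W]) = (10 - 18) / 7.0711 = -1.1314.
        Two-sided p = 2*Phi(z) = 0.257899.
Step 6: alpha = 0.1. fail to reject H0.

W+ = 10, W- = 26, W = min = 10, p = 0.257899, fail to reject H0.


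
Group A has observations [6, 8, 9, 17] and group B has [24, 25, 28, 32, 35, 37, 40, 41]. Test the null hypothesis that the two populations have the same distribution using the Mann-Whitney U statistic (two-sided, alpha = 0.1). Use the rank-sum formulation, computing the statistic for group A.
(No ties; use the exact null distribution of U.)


Step 1: Combine and sort all 12 observations; assign midranks.
sorted (value, group): (6,X), (8,X), (9,X), (17,X), (24,Y), (25,Y), (28,Y), (32,Y), (35,Y), (37,Y), (40,Y), (41,Y)
ranks: 6->1, 8->2, 9->3, 17->4, 24->5, 25->6, 28->7, 32->8, 35->9, 37->10, 40->11, 41->12
Step 2: Rank sum for X: R1 = 1 + 2 + 3 + 4 = 10.
Step 3: U_X = R1 - n1(n1+1)/2 = 10 - 4*5/2 = 10 - 10 = 0.
       U_Y = n1*n2 - U_X = 32 - 0 = 32.
Step 4: No ties, so the exact null distribution of U (based on enumerating the C(12,4) = 495 equally likely rank assignments) gives the two-sided p-value.
Step 5: p-value = 0.004040; compare to alpha = 0.1. reject H0.

U_X = 0, p = 0.004040, reject H0 at alpha = 0.1.


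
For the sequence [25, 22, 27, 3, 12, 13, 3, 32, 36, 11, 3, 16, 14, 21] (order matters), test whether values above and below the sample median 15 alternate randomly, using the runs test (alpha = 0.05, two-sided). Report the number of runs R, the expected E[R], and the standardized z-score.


Step 1: Compute median = 15; label A = above, B = below.
Labels in order: AAABBBBAABBABA  (n_A = 7, n_B = 7)
Step 2: Count runs R = 7.
Step 3: Under H0 (random ordering), E[R] = 2*n_A*n_B/(n_A+n_B) + 1 = 2*7*7/14 + 1 = 8.0000.
        Var[R] = 2*n_A*n_B*(2*n_A*n_B - n_A - n_B) / ((n_A+n_B)^2 * (n_A+n_B-1)) = 8232/2548 = 3.2308.
        SD[R] = 1.7974.
Step 4: Continuity-corrected z = (R + 0.5 - E[R]) / SD[R] = (7 + 0.5 - 8.0000) / 1.7974 = -0.2782.
Step 5: Two-sided p-value via normal approximation = 2*(1 - Phi(|z|)) = 0.780879.
Step 6: alpha = 0.05. fail to reject H0.

R = 7, z = -0.2782, p = 0.780879, fail to reject H0.


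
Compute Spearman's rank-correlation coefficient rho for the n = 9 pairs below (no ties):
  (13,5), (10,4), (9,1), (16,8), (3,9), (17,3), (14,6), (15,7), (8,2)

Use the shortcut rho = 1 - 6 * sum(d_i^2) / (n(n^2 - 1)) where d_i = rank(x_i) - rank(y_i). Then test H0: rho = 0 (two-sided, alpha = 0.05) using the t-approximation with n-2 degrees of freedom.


Step 1: Rank x and y separately (midranks; no ties here).
rank(x): 13->5, 10->4, 9->3, 16->8, 3->1, 17->9, 14->6, 15->7, 8->2
rank(y): 5->5, 4->4, 1->1, 8->8, 9->9, 3->3, 6->6, 7->7, 2->2
Step 2: d_i = R_x(i) - R_y(i); compute d_i^2.
  (5-5)^2=0, (4-4)^2=0, (3-1)^2=4, (8-8)^2=0, (1-9)^2=64, (9-3)^2=36, (6-6)^2=0, (7-7)^2=0, (2-2)^2=0
sum(d^2) = 104.
Step 3: rho = 1 - 6*104 / (9*(9^2 - 1)) = 1 - 624/720 = 0.133333.
Step 4: Under H0, t = rho * sqrt((n-2)/(1-rho^2)) = 0.3559 ~ t(7).
Step 5: Two-sided p-value from the t-distribution with 7 df = 0.732368.
Step 6: alpha = 0.05. fail to reject H0.

rho = 0.1333, p = 0.732368, fail to reject H0 at alpha = 0.05.


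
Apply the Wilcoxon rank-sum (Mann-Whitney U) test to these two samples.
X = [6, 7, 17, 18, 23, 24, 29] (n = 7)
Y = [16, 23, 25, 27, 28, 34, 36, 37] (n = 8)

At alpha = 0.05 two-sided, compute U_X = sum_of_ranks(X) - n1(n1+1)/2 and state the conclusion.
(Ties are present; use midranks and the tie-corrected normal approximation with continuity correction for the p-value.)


Step 1: Combine and sort all 15 observations; assign midranks.
sorted (value, group): (6,X), (7,X), (16,Y), (17,X), (18,X), (23,X), (23,Y), (24,X), (25,Y), (27,Y), (28,Y), (29,X), (34,Y), (36,Y), (37,Y)
ranks: 6->1, 7->2, 16->3, 17->4, 18->5, 23->6.5, 23->6.5, 24->8, 25->9, 27->10, 28->11, 29->12, 34->13, 36->14, 37->15
Step 2: Rank sum for X: R1 = 1 + 2 + 4 + 5 + 6.5 + 8 + 12 = 38.5.
Step 3: U_X = R1 - n1(n1+1)/2 = 38.5 - 7*8/2 = 38.5 - 28 = 10.5.
       U_Y = n1*n2 - U_X = 56 - 10.5 = 45.5.
Step 4: Ties are present, so use the tie-corrected normal approximation (with continuity correction) for the p-value.
Step 5: p-value = 0.048939; compare to alpha = 0.05. reject H0.

U_X = 10.5, p = 0.048939, reject H0 at alpha = 0.05.


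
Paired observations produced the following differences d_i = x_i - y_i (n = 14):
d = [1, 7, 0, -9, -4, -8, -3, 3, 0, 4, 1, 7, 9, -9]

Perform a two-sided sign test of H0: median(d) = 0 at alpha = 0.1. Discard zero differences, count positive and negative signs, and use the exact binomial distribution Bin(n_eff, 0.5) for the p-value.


Step 1: Discard zero differences. Original n = 14; n_eff = number of nonzero differences = 12.
Nonzero differences (with sign): +1, +7, -9, -4, -8, -3, +3, +4, +1, +7, +9, -9
Step 2: Count signs: positive = 7, negative = 5.
Step 3: Under H0: P(positive) = 0.5, so the number of positives S ~ Bin(12, 0.5).
Step 4: Two-sided exact p-value = sum of Bin(12,0.5) probabilities at or below the observed probability = 0.774414.
Step 5: alpha = 0.1. fail to reject H0.

n_eff = 12, pos = 7, neg = 5, p = 0.774414, fail to reject H0.


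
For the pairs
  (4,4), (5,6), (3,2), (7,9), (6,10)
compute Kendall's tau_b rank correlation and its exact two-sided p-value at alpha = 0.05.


Step 1: Enumerate the 10 unordered pairs (i,j) with i<j and classify each by sign(x_j-x_i) * sign(y_j-y_i).
  (1,2):dx=+1,dy=+2->C; (1,3):dx=-1,dy=-2->C; (1,4):dx=+3,dy=+5->C; (1,5):dx=+2,dy=+6->C
  (2,3):dx=-2,dy=-4->C; (2,4):dx=+2,dy=+3->C; (2,5):dx=+1,dy=+4->C; (3,4):dx=+4,dy=+7->C
  (3,5):dx=+3,dy=+8->C; (4,5):dx=-1,dy=+1->D
Step 2: C = 9, D = 1, total pairs = 10.
Step 3: tau = (C - D)/(n(n-1)/2) = (9 - 1)/10 = 0.800000.
Step 4: Exact two-sided p-value (enumerate n! = 120 permutations of y under H0): p = 0.083333.
Step 5: alpha = 0.05. fail to reject H0.

tau_b = 0.8000 (C=9, D=1), p = 0.083333, fail to reject H0.


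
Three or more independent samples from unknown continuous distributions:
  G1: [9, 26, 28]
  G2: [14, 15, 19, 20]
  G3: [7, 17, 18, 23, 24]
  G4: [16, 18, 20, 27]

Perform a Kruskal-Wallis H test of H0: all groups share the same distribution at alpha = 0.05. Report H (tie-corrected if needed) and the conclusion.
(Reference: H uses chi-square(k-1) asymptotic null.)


Step 1: Combine all N = 16 observations and assign midranks.
sorted (value, group, rank): (7,G3,1), (9,G1,2), (14,G2,3), (15,G2,4), (16,G4,5), (17,G3,6), (18,G3,7.5), (18,G4,7.5), (19,G2,9), (20,G2,10.5), (20,G4,10.5), (23,G3,12), (24,G3,13), (26,G1,14), (27,G4,15), (28,G1,16)
Step 2: Sum ranks within each group.
R_1 = 32 (n_1 = 3)
R_2 = 26.5 (n_2 = 4)
R_3 = 39.5 (n_3 = 5)
R_4 = 38 (n_4 = 4)
Step 3: H = 12/(N(N+1)) * sum(R_i^2/n_i) - 3(N+1)
     = 12/(16*17) * (32^2/3 + 26.5^2/4 + 39.5^2/5 + 38^2/4) - 3*17
     = 0.044118 * 1189.95 - 51
     = 1.497610.
Step 4: Ties present; correction factor C = 1 - 12/(16^3 - 16) = 0.997059. Corrected H = 1.497610 / 0.997059 = 1.502028.
Step 5: Under H0, H ~ chi^2(3); p-value = 0.681802.
Step 6: alpha = 0.05. fail to reject H0.

H = 1.5020, df = 3, p = 0.681802, fail to reject H0.


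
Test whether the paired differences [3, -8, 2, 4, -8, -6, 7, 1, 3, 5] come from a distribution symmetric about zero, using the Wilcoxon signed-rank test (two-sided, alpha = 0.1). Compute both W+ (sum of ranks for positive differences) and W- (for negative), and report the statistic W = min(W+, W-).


Step 1: Drop any zero differences (none here) and take |d_i|.
|d| = [3, 8, 2, 4, 8, 6, 7, 1, 3, 5]
Step 2: Midrank |d_i| (ties get averaged ranks).
ranks: |3|->3.5, |8|->9.5, |2|->2, |4|->5, |8|->9.5, |6|->7, |7|->8, |1|->1, |3|->3.5, |5|->6
Step 3: Attach original signs; sum ranks with positive sign and with negative sign.
W+ = 3.5 + 2 + 5 + 8 + 1 + 3.5 + 6 = 29
W- = 9.5 + 9.5 + 7 = 26
(Check: W+ + W- = 55 should equal n(n+1)/2 = 55.)
Step 4: Test statistic W = min(W+, W-) = 26.
Step 5: Ties in |d|, so use the tie-corrected normal approximation.
        E[W] = n(n+1)/4 = 10*11/4 = 27.5.
        Tie groups: |d|=3 (t=2), |d|=8 (t=2); sum(t^3 - t) = 12.
        Var[W] = n(n+1)(2n+1)/24 - sum(t^3-t)/48 = 2310/24 - 12/48 = 96.
        z = (W - E[W]) / sqrt(Var[W]) = (26 - 27.5) / 9.7980 = -0.1531.
        Two-sided p = 2*Phi(z) = 0.878325.
Step 6: alpha = 0.1. fail to reject H0.

W+ = 29, W- = 26, W = min = 26, p = 0.878325, fail to reject H0.


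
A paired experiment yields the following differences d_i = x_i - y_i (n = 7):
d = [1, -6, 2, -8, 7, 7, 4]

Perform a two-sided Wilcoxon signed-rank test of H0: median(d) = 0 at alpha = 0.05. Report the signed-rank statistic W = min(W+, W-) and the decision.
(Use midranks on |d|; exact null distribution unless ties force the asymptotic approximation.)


Step 1: Drop any zero differences (none here) and take |d_i|.
|d| = [1, 6, 2, 8, 7, 7, 4]
Step 2: Midrank |d_i| (ties get averaged ranks).
ranks: |1|->1, |6|->4, |2|->2, |8|->7, |7|->5.5, |7|->5.5, |4|->3
Step 3: Attach original signs; sum ranks with positive sign and with negative sign.
W+ = 1 + 2 + 5.5 + 5.5 + 3 = 17
W- = 4 + 7 = 11
(Check: W+ + W- = 28 should equal n(n+1)/2 = 28.)
Step 4: Test statistic W = min(W+, W-) = 11.
Step 5: Ties in |d|, so use the tie-corrected normal approximation.
        E[W] = n(n+1)/4 = 7*8/4 = 14.
        Tie groups: |d|=7 (t=2); sum(t^3 - t) = 6.
        Var[W] = n(n+1)(2n+1)/24 - sum(t^3-t)/48 = 840/24 - 6/48 = 34.875.
        z = (W - E[W]) / sqrt(Var[W]) = (11 - 14) / 5.9055 = -0.5080.
        Two-sided p = 2*Phi(z) = 0.611453.
Step 6: alpha = 0.05. fail to reject H0.

W+ = 17, W- = 11, W = min = 11, p = 0.611453, fail to reject H0.


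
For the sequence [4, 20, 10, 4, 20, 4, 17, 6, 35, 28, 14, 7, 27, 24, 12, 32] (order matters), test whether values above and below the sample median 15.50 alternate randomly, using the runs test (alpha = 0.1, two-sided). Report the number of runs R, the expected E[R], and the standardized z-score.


Step 1: Compute median = 15.50; label A = above, B = below.
Labels in order: BABBABABAABBAABA  (n_A = 8, n_B = 8)
Step 2: Count runs R = 12.
Step 3: Under H0 (random ordering), E[R] = 2*n_A*n_B/(n_A+n_B) + 1 = 2*8*8/16 + 1 = 9.0000.
        Var[R] = 2*n_A*n_B*(2*n_A*n_B - n_A - n_B) / ((n_A+n_B)^2 * (n_A+n_B-1)) = 14336/3840 = 3.7333.
        SD[R] = 1.9322.
Step 4: Continuity-corrected z = (R - 0.5 - E[R]) / SD[R] = (12 - 0.5 - 9.0000) / 1.9322 = 1.2939.
Step 5: Two-sided p-value via normal approximation = 2*(1 - Phi(|z|)) = 0.195709.
Step 6: alpha = 0.1. fail to reject H0.

R = 12, z = 1.2939, p = 0.195709, fail to reject H0.


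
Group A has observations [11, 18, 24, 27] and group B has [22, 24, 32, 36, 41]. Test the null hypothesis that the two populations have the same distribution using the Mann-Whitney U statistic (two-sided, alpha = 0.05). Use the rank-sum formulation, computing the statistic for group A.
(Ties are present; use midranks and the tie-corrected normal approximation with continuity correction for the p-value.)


Step 1: Combine and sort all 9 observations; assign midranks.
sorted (value, group): (11,X), (18,X), (22,Y), (24,X), (24,Y), (27,X), (32,Y), (36,Y), (41,Y)
ranks: 11->1, 18->2, 22->3, 24->4.5, 24->4.5, 27->6, 32->7, 36->8, 41->9
Step 2: Rank sum for X: R1 = 1 + 2 + 4.5 + 6 = 13.5.
Step 3: U_X = R1 - n1(n1+1)/2 = 13.5 - 4*5/2 = 13.5 - 10 = 3.5.
       U_Y = n1*n2 - U_X = 20 - 3.5 = 16.5.
Step 4: Ties are present, so use the tie-corrected normal approximation (with continuity correction) for the p-value.
Step 5: p-value = 0.139983; compare to alpha = 0.05. fail to reject H0.

U_X = 3.5, p = 0.139983, fail to reject H0 at alpha = 0.05.


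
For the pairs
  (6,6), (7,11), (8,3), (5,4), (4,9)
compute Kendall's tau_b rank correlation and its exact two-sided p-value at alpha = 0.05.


Step 1: Enumerate the 10 unordered pairs (i,j) with i<j and classify each by sign(x_j-x_i) * sign(y_j-y_i).
  (1,2):dx=+1,dy=+5->C; (1,3):dx=+2,dy=-3->D; (1,4):dx=-1,dy=-2->C; (1,5):dx=-2,dy=+3->D
  (2,3):dx=+1,dy=-8->D; (2,4):dx=-2,dy=-7->C; (2,5):dx=-3,dy=-2->C; (3,4):dx=-3,dy=+1->D
  (3,5):dx=-4,dy=+6->D; (4,5):dx=-1,dy=+5->D
Step 2: C = 4, D = 6, total pairs = 10.
Step 3: tau = (C - D)/(n(n-1)/2) = (4 - 6)/10 = -0.200000.
Step 4: Exact two-sided p-value (enumerate n! = 120 permutations of y under H0): p = 0.816667.
Step 5: alpha = 0.05. fail to reject H0.

tau_b = -0.2000 (C=4, D=6), p = 0.816667, fail to reject H0.


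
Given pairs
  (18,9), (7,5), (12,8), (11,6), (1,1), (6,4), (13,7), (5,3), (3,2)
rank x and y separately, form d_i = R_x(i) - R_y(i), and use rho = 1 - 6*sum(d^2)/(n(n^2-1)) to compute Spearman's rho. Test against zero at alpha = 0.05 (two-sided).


Step 1: Rank x and y separately (midranks; no ties here).
rank(x): 18->9, 7->5, 12->7, 11->6, 1->1, 6->4, 13->8, 5->3, 3->2
rank(y): 9->9, 5->5, 8->8, 6->6, 1->1, 4->4, 7->7, 3->3, 2->2
Step 2: d_i = R_x(i) - R_y(i); compute d_i^2.
  (9-9)^2=0, (5-5)^2=0, (7-8)^2=1, (6-6)^2=0, (1-1)^2=0, (4-4)^2=0, (8-7)^2=1, (3-3)^2=0, (2-2)^2=0
sum(d^2) = 2.
Step 3: rho = 1 - 6*2 / (9*(9^2 - 1)) = 1 - 12/720 = 0.983333.
Step 4: Under H0, t = rho * sqrt((n-2)/(1-rho^2)) = 14.3096 ~ t(7).
Step 5: Two-sided p-value from the t-distribution with 7 df = 0.000002.
Step 6: alpha = 0.05. reject H0.

rho = 0.9833, p = 0.000002, reject H0 at alpha = 0.05.


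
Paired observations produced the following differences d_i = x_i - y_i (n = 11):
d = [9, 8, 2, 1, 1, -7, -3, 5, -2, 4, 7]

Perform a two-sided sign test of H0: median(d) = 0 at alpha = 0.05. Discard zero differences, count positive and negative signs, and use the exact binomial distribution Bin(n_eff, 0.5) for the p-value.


Step 1: Discard zero differences. Original n = 11; n_eff = number of nonzero differences = 11.
Nonzero differences (with sign): +9, +8, +2, +1, +1, -7, -3, +5, -2, +4, +7
Step 2: Count signs: positive = 8, negative = 3.
Step 3: Under H0: P(positive) = 0.5, so the number of positives S ~ Bin(11, 0.5).
Step 4: Two-sided exact p-value = sum of Bin(11,0.5) probabilities at or below the observed probability = 0.226562.
Step 5: alpha = 0.05. fail to reject H0.

n_eff = 11, pos = 8, neg = 3, p = 0.226562, fail to reject H0.


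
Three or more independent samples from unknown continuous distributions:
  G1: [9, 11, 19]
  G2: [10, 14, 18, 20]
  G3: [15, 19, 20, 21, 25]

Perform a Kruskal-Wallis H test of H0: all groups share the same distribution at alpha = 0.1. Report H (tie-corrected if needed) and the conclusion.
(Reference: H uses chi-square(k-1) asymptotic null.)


Step 1: Combine all N = 12 observations and assign midranks.
sorted (value, group, rank): (9,G1,1), (10,G2,2), (11,G1,3), (14,G2,4), (15,G3,5), (18,G2,6), (19,G1,7.5), (19,G3,7.5), (20,G2,9.5), (20,G3,9.5), (21,G3,11), (25,G3,12)
Step 2: Sum ranks within each group.
R_1 = 11.5 (n_1 = 3)
R_2 = 21.5 (n_2 = 4)
R_3 = 45 (n_3 = 5)
Step 3: H = 12/(N(N+1)) * sum(R_i^2/n_i) - 3(N+1)
     = 12/(12*13) * (11.5^2/3 + 21.5^2/4 + 45^2/5) - 3*13
     = 0.076923 * 564.646 - 39
     = 4.434295.
Step 4: Ties present; correction factor C = 1 - 12/(12^3 - 12) = 0.993007. Corrected H = 4.434295 / 0.993007 = 4.465522.
Step 5: Under H0, H ~ chi^2(2); p-value = 0.107232.
Step 6: alpha = 0.1. fail to reject H0.

H = 4.4655, df = 2, p = 0.107232, fail to reject H0.


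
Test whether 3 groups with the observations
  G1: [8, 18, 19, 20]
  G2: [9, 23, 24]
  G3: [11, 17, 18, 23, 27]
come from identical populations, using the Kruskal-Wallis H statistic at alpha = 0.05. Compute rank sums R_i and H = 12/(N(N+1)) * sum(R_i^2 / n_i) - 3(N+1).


Step 1: Combine all N = 12 observations and assign midranks.
sorted (value, group, rank): (8,G1,1), (9,G2,2), (11,G3,3), (17,G3,4), (18,G1,5.5), (18,G3,5.5), (19,G1,7), (20,G1,8), (23,G2,9.5), (23,G3,9.5), (24,G2,11), (27,G3,12)
Step 2: Sum ranks within each group.
R_1 = 21.5 (n_1 = 4)
R_2 = 22.5 (n_2 = 3)
R_3 = 34 (n_3 = 5)
Step 3: H = 12/(N(N+1)) * sum(R_i^2/n_i) - 3(N+1)
     = 12/(12*13) * (21.5^2/4 + 22.5^2/3 + 34^2/5) - 3*13
     = 0.076923 * 515.513 - 39
     = 0.654808.
Step 4: Ties present; correction factor C = 1 - 12/(12^3 - 12) = 0.993007. Corrected H = 0.654808 / 0.993007 = 0.659419.
Step 5: Under H0, H ~ chi^2(2); p-value = 0.719133.
Step 6: alpha = 0.05. fail to reject H0.

H = 0.6594, df = 2, p = 0.719133, fail to reject H0.


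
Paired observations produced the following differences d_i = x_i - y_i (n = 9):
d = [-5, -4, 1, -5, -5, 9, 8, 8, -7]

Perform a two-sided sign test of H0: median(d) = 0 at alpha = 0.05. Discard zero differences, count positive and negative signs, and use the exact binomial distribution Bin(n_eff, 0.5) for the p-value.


Step 1: Discard zero differences. Original n = 9; n_eff = number of nonzero differences = 9.
Nonzero differences (with sign): -5, -4, +1, -5, -5, +9, +8, +8, -7
Step 2: Count signs: positive = 4, negative = 5.
Step 3: Under H0: P(positive) = 0.5, so the number of positives S ~ Bin(9, 0.5).
Step 4: Two-sided exact p-value = sum of Bin(9,0.5) probabilities at or below the observed probability = 1.000000.
Step 5: alpha = 0.05. fail to reject H0.

n_eff = 9, pos = 4, neg = 5, p = 1.000000, fail to reject H0.


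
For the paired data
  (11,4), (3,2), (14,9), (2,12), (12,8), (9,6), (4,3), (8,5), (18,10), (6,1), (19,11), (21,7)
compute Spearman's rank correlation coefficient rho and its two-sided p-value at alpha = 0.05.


Step 1: Rank x and y separately (midranks; no ties here).
rank(x): 11->7, 3->2, 14->9, 2->1, 12->8, 9->6, 4->3, 8->5, 18->10, 6->4, 19->11, 21->12
rank(y): 4->4, 2->2, 9->9, 12->12, 8->8, 6->6, 3->3, 5->5, 10->10, 1->1, 11->11, 7->7
Step 2: d_i = R_x(i) - R_y(i); compute d_i^2.
  (7-4)^2=9, (2-2)^2=0, (9-9)^2=0, (1-12)^2=121, (8-8)^2=0, (6-6)^2=0, (3-3)^2=0, (5-5)^2=0, (10-10)^2=0, (4-1)^2=9, (11-11)^2=0, (12-7)^2=25
sum(d^2) = 164.
Step 3: rho = 1 - 6*164 / (12*(12^2 - 1)) = 1 - 984/1716 = 0.426573.
Step 4: Under H0, t = rho * sqrt((n-2)/(1-rho^2)) = 1.4914 ~ t(10).
Step 5: Two-sided p-value from the t-distribution with 10 df = 0.166700.
Step 6: alpha = 0.05. fail to reject H0.

rho = 0.4266, p = 0.166700, fail to reject H0 at alpha = 0.05.


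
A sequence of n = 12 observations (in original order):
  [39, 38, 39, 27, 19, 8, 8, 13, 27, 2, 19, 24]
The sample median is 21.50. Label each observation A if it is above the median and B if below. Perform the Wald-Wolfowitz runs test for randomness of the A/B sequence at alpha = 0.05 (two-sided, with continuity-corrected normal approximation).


Step 1: Compute median = 21.50; label A = above, B = below.
Labels in order: AAAABBBBABBA  (n_A = 6, n_B = 6)
Step 2: Count runs R = 5.
Step 3: Under H0 (random ordering), E[R] = 2*n_A*n_B/(n_A+n_B) + 1 = 2*6*6/12 + 1 = 7.0000.
        Var[R] = 2*n_A*n_B*(2*n_A*n_B - n_A - n_B) / ((n_A+n_B)^2 * (n_A+n_B-1)) = 4320/1584 = 2.7273.
        SD[R] = 1.6514.
Step 4: Continuity-corrected z = (R + 0.5 - E[R]) / SD[R] = (5 + 0.5 - 7.0000) / 1.6514 = -0.9083.
Step 5: Two-sided p-value via normal approximation = 2*(1 - Phi(|z|)) = 0.363722.
Step 6: alpha = 0.05. fail to reject H0.

R = 5, z = -0.9083, p = 0.363722, fail to reject H0.


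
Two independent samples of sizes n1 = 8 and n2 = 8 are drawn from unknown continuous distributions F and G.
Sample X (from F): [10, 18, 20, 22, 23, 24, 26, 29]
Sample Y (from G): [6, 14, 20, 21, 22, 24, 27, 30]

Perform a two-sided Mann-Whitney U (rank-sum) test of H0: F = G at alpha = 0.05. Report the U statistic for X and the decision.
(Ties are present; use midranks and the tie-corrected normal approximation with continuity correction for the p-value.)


Step 1: Combine and sort all 16 observations; assign midranks.
sorted (value, group): (6,Y), (10,X), (14,Y), (18,X), (20,X), (20,Y), (21,Y), (22,X), (22,Y), (23,X), (24,X), (24,Y), (26,X), (27,Y), (29,X), (30,Y)
ranks: 6->1, 10->2, 14->3, 18->4, 20->5.5, 20->5.5, 21->7, 22->8.5, 22->8.5, 23->10, 24->11.5, 24->11.5, 26->13, 27->14, 29->15, 30->16
Step 2: Rank sum for X: R1 = 2 + 4 + 5.5 + 8.5 + 10 + 11.5 + 13 + 15 = 69.5.
Step 3: U_X = R1 - n1(n1+1)/2 = 69.5 - 8*9/2 = 69.5 - 36 = 33.5.
       U_Y = n1*n2 - U_X = 64 - 33.5 = 30.5.
Step 4: Ties are present, so use the tie-corrected normal approximation (with continuity correction) for the p-value.
Step 5: p-value = 0.916175; compare to alpha = 0.05. fail to reject H0.

U_X = 33.5, p = 0.916175, fail to reject H0 at alpha = 0.05.


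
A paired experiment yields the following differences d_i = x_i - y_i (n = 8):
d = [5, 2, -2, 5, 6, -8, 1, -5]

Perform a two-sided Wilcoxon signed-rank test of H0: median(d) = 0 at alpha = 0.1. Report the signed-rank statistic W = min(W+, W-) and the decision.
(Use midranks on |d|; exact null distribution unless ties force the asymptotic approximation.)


Step 1: Drop any zero differences (none here) and take |d_i|.
|d| = [5, 2, 2, 5, 6, 8, 1, 5]
Step 2: Midrank |d_i| (ties get averaged ranks).
ranks: |5|->5, |2|->2.5, |2|->2.5, |5|->5, |6|->7, |8|->8, |1|->1, |5|->5
Step 3: Attach original signs; sum ranks with positive sign and with negative sign.
W+ = 5 + 2.5 + 5 + 7 + 1 = 20.5
W- = 2.5 + 8 + 5 = 15.5
(Check: W+ + W- = 36 should equal n(n+1)/2 = 36.)
Step 4: Test statistic W = min(W+, W-) = 15.5.
Step 5: Ties in |d|, so use the tie-corrected normal approximation.
        E[W] = n(n+1)/4 = 8*9/4 = 18.
        Tie groups: |d|=2 (t=2), |d|=5 (t=3); sum(t^3 - t) = 30.
        Var[W] = n(n+1)(2n+1)/24 - sum(t^3-t)/48 = 1224/24 - 30/48 = 50.375.
        z = (W - E[W]) / sqrt(Var[W]) = (15.5 - 18) / 7.0975 = -0.3522.
        Two-sided p = 2*Phi(z) = 0.724662.
Step 6: alpha = 0.1. fail to reject H0.

W+ = 20.5, W- = 15.5, W = min = 15.5, p = 0.724662, fail to reject H0.


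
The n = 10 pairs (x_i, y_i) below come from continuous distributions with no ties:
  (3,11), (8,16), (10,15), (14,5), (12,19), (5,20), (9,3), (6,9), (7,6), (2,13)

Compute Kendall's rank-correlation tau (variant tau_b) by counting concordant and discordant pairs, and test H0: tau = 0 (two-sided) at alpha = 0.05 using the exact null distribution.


Step 1: Enumerate the 45 unordered pairs (i,j) with i<j and classify each by sign(x_j-x_i) * sign(y_j-y_i).
  (1,2):dx=+5,dy=+5->C; (1,3):dx=+7,dy=+4->C; (1,4):dx=+11,dy=-6->D; (1,5):dx=+9,dy=+8->C
  (1,6):dx=+2,dy=+9->C; (1,7):dx=+6,dy=-8->D; (1,8):dx=+3,dy=-2->D; (1,9):dx=+4,dy=-5->D
  (1,10):dx=-1,dy=+2->D; (2,3):dx=+2,dy=-1->D; (2,4):dx=+6,dy=-11->D; (2,5):dx=+4,dy=+3->C
  (2,6):dx=-3,dy=+4->D; (2,7):dx=+1,dy=-13->D; (2,8):dx=-2,dy=-7->C; (2,9):dx=-1,dy=-10->C
  (2,10):dx=-6,dy=-3->C; (3,4):dx=+4,dy=-10->D; (3,5):dx=+2,dy=+4->C; (3,6):dx=-5,dy=+5->D
  (3,7):dx=-1,dy=-12->C; (3,8):dx=-4,dy=-6->C; (3,9):dx=-3,dy=-9->C; (3,10):dx=-8,dy=-2->C
  (4,5):dx=-2,dy=+14->D; (4,6):dx=-9,dy=+15->D; (4,7):dx=-5,dy=-2->C; (4,8):dx=-8,dy=+4->D
  (4,9):dx=-7,dy=+1->D; (4,10):dx=-12,dy=+8->D; (5,6):dx=-7,dy=+1->D; (5,7):dx=-3,dy=-16->C
  (5,8):dx=-6,dy=-10->C; (5,9):dx=-5,dy=-13->C; (5,10):dx=-10,dy=-6->C; (6,7):dx=+4,dy=-17->D
  (6,8):dx=+1,dy=-11->D; (6,9):dx=+2,dy=-14->D; (6,10):dx=-3,dy=-7->C; (7,8):dx=-3,dy=+6->D
  (7,9):dx=-2,dy=+3->D; (7,10):dx=-7,dy=+10->D; (8,9):dx=+1,dy=-3->D; (8,10):dx=-4,dy=+4->D
  (9,10):dx=-5,dy=+7->D
Step 2: C = 19, D = 26, total pairs = 45.
Step 3: tau = (C - D)/(n(n-1)/2) = (19 - 26)/45 = -0.155556.
Step 4: Exact two-sided p-value (enumerate n! = 3628800 permutations of y under H0): p = 0.600654.
Step 5: alpha = 0.05. fail to reject H0.

tau_b = -0.1556 (C=19, D=26), p = 0.600654, fail to reject H0.


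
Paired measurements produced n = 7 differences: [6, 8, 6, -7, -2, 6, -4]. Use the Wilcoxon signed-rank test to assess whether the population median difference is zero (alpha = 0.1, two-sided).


Step 1: Drop any zero differences (none here) and take |d_i|.
|d| = [6, 8, 6, 7, 2, 6, 4]
Step 2: Midrank |d_i| (ties get averaged ranks).
ranks: |6|->4, |8|->7, |6|->4, |7|->6, |2|->1, |6|->4, |4|->2
Step 3: Attach original signs; sum ranks with positive sign and with negative sign.
W+ = 4 + 7 + 4 + 4 = 19
W- = 6 + 1 + 2 = 9
(Check: W+ + W- = 28 should equal n(n+1)/2 = 28.)
Step 4: Test statistic W = min(W+, W-) = 9.
Step 5: Ties in |d|, so use the tie-corrected normal approximation.
        E[W] = n(n+1)/4 = 7*8/4 = 14.
        Tie groups: |d|=6 (t=3); sum(t^3 - t) = 24.
        Var[W] = n(n+1)(2n+1)/24 - sum(t^3-t)/48 = 840/24 - 24/48 = 34.5.
        z = (W - E[W]) / sqrt(Var[W]) = (9 - 14) / 5.8737 = -0.8513.
        Two-sided p = 2*Phi(z) = 0.394627.
Step 6: alpha = 0.1. fail to reject H0.

W+ = 19, W- = 9, W = min = 9, p = 0.394627, fail to reject H0.


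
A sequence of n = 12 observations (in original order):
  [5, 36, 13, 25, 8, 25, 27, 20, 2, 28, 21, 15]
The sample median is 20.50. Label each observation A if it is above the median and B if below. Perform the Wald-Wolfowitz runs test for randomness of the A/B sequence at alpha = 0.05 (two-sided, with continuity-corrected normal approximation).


Step 1: Compute median = 20.50; label A = above, B = below.
Labels in order: BABABAABBAAB  (n_A = 6, n_B = 6)
Step 2: Count runs R = 9.
Step 3: Under H0 (random ordering), E[R] = 2*n_A*n_B/(n_A+n_B) + 1 = 2*6*6/12 + 1 = 7.0000.
        Var[R] = 2*n_A*n_B*(2*n_A*n_B - n_A - n_B) / ((n_A+n_B)^2 * (n_A+n_B-1)) = 4320/1584 = 2.7273.
        SD[R] = 1.6514.
Step 4: Continuity-corrected z = (R - 0.5 - E[R]) / SD[R] = (9 - 0.5 - 7.0000) / 1.6514 = 0.9083.
Step 5: Two-sided p-value via normal approximation = 2*(1 - Phi(|z|)) = 0.363722.
Step 6: alpha = 0.05. fail to reject H0.

R = 9, z = 0.9083, p = 0.363722, fail to reject H0.


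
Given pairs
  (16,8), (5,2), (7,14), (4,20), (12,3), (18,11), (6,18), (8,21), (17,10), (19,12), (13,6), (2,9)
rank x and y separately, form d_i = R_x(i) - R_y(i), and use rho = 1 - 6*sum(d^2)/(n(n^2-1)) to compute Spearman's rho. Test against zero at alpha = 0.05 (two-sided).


Step 1: Rank x and y separately (midranks; no ties here).
rank(x): 16->9, 5->3, 7->5, 4->2, 12->7, 18->11, 6->4, 8->6, 17->10, 19->12, 13->8, 2->1
rank(y): 8->4, 2->1, 14->9, 20->11, 3->2, 11->7, 18->10, 21->12, 10->6, 12->8, 6->3, 9->5
Step 2: d_i = R_x(i) - R_y(i); compute d_i^2.
  (9-4)^2=25, (3-1)^2=4, (5-9)^2=16, (2-11)^2=81, (7-2)^2=25, (11-7)^2=16, (4-10)^2=36, (6-12)^2=36, (10-6)^2=16, (12-8)^2=16, (8-3)^2=25, (1-5)^2=16
sum(d^2) = 312.
Step 3: rho = 1 - 6*312 / (12*(12^2 - 1)) = 1 - 1872/1716 = -0.090909.
Step 4: Under H0, t = rho * sqrt((n-2)/(1-rho^2)) = -0.2887 ~ t(10).
Step 5: Two-sided p-value from the t-distribution with 10 df = 0.778725.
Step 6: alpha = 0.05. fail to reject H0.

rho = -0.0909, p = 0.778725, fail to reject H0 at alpha = 0.05.


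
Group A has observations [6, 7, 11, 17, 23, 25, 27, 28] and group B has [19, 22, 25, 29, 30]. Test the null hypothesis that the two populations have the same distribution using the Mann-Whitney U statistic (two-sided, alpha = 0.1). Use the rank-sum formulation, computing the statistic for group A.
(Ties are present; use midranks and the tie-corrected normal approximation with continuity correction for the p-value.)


Step 1: Combine and sort all 13 observations; assign midranks.
sorted (value, group): (6,X), (7,X), (11,X), (17,X), (19,Y), (22,Y), (23,X), (25,X), (25,Y), (27,X), (28,X), (29,Y), (30,Y)
ranks: 6->1, 7->2, 11->3, 17->4, 19->5, 22->6, 23->7, 25->8.5, 25->8.5, 27->10, 28->11, 29->12, 30->13
Step 2: Rank sum for X: R1 = 1 + 2 + 3 + 4 + 7 + 8.5 + 10 + 11 = 46.5.
Step 3: U_X = R1 - n1(n1+1)/2 = 46.5 - 8*9/2 = 46.5 - 36 = 10.5.
       U_Y = n1*n2 - U_X = 40 - 10.5 = 29.5.
Step 4: Ties are present, so use the tie-corrected normal approximation (with continuity correction) for the p-value.
Step 5: p-value = 0.187076; compare to alpha = 0.1. fail to reject H0.

U_X = 10.5, p = 0.187076, fail to reject H0 at alpha = 0.1.


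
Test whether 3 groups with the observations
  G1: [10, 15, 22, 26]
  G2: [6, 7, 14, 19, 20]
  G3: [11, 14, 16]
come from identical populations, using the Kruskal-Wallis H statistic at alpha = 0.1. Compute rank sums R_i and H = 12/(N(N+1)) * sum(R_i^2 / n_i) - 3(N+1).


Step 1: Combine all N = 12 observations and assign midranks.
sorted (value, group, rank): (6,G2,1), (7,G2,2), (10,G1,3), (11,G3,4), (14,G2,5.5), (14,G3,5.5), (15,G1,7), (16,G3,8), (19,G2,9), (20,G2,10), (22,G1,11), (26,G1,12)
Step 2: Sum ranks within each group.
R_1 = 33 (n_1 = 4)
R_2 = 27.5 (n_2 = 5)
R_3 = 17.5 (n_3 = 3)
Step 3: H = 12/(N(N+1)) * sum(R_i^2/n_i) - 3(N+1)
     = 12/(12*13) * (33^2/4 + 27.5^2/5 + 17.5^2/3) - 3*13
     = 0.076923 * 525.583 - 39
     = 1.429487.
Step 4: Ties present; correction factor C = 1 - 6/(12^3 - 12) = 0.996503. Corrected H = 1.429487 / 0.996503 = 1.434503.
Step 5: Under H0, H ~ chi^2(2); p-value = 0.488092.
Step 6: alpha = 0.1. fail to reject H0.

H = 1.4345, df = 2, p = 0.488092, fail to reject H0.


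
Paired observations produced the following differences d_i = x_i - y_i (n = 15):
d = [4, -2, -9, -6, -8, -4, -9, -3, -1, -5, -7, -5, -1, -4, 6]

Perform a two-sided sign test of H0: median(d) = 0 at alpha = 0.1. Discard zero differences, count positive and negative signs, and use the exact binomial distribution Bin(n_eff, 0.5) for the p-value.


Step 1: Discard zero differences. Original n = 15; n_eff = number of nonzero differences = 15.
Nonzero differences (with sign): +4, -2, -9, -6, -8, -4, -9, -3, -1, -5, -7, -5, -1, -4, +6
Step 2: Count signs: positive = 2, negative = 13.
Step 3: Under H0: P(positive) = 0.5, so the number of positives S ~ Bin(15, 0.5).
Step 4: Two-sided exact p-value = sum of Bin(15,0.5) probabilities at or below the observed probability = 0.007385.
Step 5: alpha = 0.1. reject H0.

n_eff = 15, pos = 2, neg = 13, p = 0.007385, reject H0.


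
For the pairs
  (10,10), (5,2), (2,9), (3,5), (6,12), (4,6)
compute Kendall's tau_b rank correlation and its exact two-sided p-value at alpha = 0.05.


Step 1: Enumerate the 15 unordered pairs (i,j) with i<j and classify each by sign(x_j-x_i) * sign(y_j-y_i).
  (1,2):dx=-5,dy=-8->C; (1,3):dx=-8,dy=-1->C; (1,4):dx=-7,dy=-5->C; (1,5):dx=-4,dy=+2->D
  (1,6):dx=-6,dy=-4->C; (2,3):dx=-3,dy=+7->D; (2,4):dx=-2,dy=+3->D; (2,5):dx=+1,dy=+10->C
  (2,6):dx=-1,dy=+4->D; (3,4):dx=+1,dy=-4->D; (3,5):dx=+4,dy=+3->C; (3,6):dx=+2,dy=-3->D
  (4,5):dx=+3,dy=+7->C; (4,6):dx=+1,dy=+1->C; (5,6):dx=-2,dy=-6->C
Step 2: C = 9, D = 6, total pairs = 15.
Step 3: tau = (C - D)/(n(n-1)/2) = (9 - 6)/15 = 0.200000.
Step 4: Exact two-sided p-value (enumerate n! = 720 permutations of y under H0): p = 0.719444.
Step 5: alpha = 0.05. fail to reject H0.

tau_b = 0.2000 (C=9, D=6), p = 0.719444, fail to reject H0.


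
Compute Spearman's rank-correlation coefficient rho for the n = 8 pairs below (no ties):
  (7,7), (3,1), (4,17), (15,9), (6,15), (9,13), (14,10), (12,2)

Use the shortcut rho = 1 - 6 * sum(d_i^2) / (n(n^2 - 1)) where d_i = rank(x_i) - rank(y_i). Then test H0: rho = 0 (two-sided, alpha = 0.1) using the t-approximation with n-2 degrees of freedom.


Step 1: Rank x and y separately (midranks; no ties here).
rank(x): 7->4, 3->1, 4->2, 15->8, 6->3, 9->5, 14->7, 12->6
rank(y): 7->3, 1->1, 17->8, 9->4, 15->7, 13->6, 10->5, 2->2
Step 2: d_i = R_x(i) - R_y(i); compute d_i^2.
  (4-3)^2=1, (1-1)^2=0, (2-8)^2=36, (8-4)^2=16, (3-7)^2=16, (5-6)^2=1, (7-5)^2=4, (6-2)^2=16
sum(d^2) = 90.
Step 3: rho = 1 - 6*90 / (8*(8^2 - 1)) = 1 - 540/504 = -0.071429.
Step 4: Under H0, t = rho * sqrt((n-2)/(1-rho^2)) = -0.1754 ~ t(6).
Step 5: Two-sided p-value from the t-distribution with 6 df = 0.866526.
Step 6: alpha = 0.1. fail to reject H0.

rho = -0.0714, p = 0.866526, fail to reject H0 at alpha = 0.1.


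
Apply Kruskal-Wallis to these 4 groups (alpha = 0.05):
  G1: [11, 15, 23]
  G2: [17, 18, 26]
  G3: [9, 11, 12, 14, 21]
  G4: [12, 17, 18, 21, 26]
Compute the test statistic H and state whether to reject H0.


Step 1: Combine all N = 16 observations and assign midranks.
sorted (value, group, rank): (9,G3,1), (11,G1,2.5), (11,G3,2.5), (12,G3,4.5), (12,G4,4.5), (14,G3,6), (15,G1,7), (17,G2,8.5), (17,G4,8.5), (18,G2,10.5), (18,G4,10.5), (21,G3,12.5), (21,G4,12.5), (23,G1,14), (26,G2,15.5), (26,G4,15.5)
Step 2: Sum ranks within each group.
R_1 = 23.5 (n_1 = 3)
R_2 = 34.5 (n_2 = 3)
R_3 = 26.5 (n_3 = 5)
R_4 = 51.5 (n_4 = 5)
Step 3: H = 12/(N(N+1)) * sum(R_i^2/n_i) - 3(N+1)
     = 12/(16*17) * (23.5^2/3 + 34.5^2/3 + 26.5^2/5 + 51.5^2/5) - 3*17
     = 0.044118 * 1251.73 - 51
     = 4.223529.
Step 4: Ties present; correction factor C = 1 - 36/(16^3 - 16) = 0.991176. Corrected H = 4.223529 / 0.991176 = 4.261128.
Step 5: Under H0, H ~ chi^2(3); p-value = 0.234613.
Step 6: alpha = 0.05. fail to reject H0.

H = 4.2611, df = 3, p = 0.234613, fail to reject H0.


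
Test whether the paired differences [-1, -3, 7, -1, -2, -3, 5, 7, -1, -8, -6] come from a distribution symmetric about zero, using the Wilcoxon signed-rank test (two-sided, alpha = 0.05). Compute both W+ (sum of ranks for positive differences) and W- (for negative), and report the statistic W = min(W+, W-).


Step 1: Drop any zero differences (none here) and take |d_i|.
|d| = [1, 3, 7, 1, 2, 3, 5, 7, 1, 8, 6]
Step 2: Midrank |d_i| (ties get averaged ranks).
ranks: |1|->2, |3|->5.5, |7|->9.5, |1|->2, |2|->4, |3|->5.5, |5|->7, |7|->9.5, |1|->2, |8|->11, |6|->8
Step 3: Attach original signs; sum ranks with positive sign and with negative sign.
W+ = 9.5 + 7 + 9.5 = 26
W- = 2 + 5.5 + 2 + 4 + 5.5 + 2 + 11 + 8 = 40
(Check: W+ + W- = 66 should equal n(n+1)/2 = 66.)
Step 4: Test statistic W = min(W+, W-) = 26.
Step 5: Ties in |d|, so use the tie-corrected normal approximation.
        E[W] = n(n+1)/4 = 11*12/4 = 33.
        Tie groups: |d|=1 (t=3), |d|=3 (t=2), |d|=7 (t=2); sum(t^3 - t) = 36.
        Var[W] = n(n+1)(2n+1)/24 - sum(t^3-t)/48 = 3036/24 - 36/48 = 125.75.
        z = (W - E[W]) / sqrt(Var[W]) = (26 - 33) / 11.2138 = -0.6242.
        Two-sided p = 2*Phi(z) = 0.532477.
Step 6: alpha = 0.05. fail to reject H0.

W+ = 26, W- = 40, W = min = 26, p = 0.532477, fail to reject H0.


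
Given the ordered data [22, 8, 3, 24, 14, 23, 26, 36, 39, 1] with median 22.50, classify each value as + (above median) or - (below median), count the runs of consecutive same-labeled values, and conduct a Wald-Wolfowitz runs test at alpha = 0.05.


Step 1: Compute median = 22.50; label A = above, B = below.
Labels in order: BBBABAAAAB  (n_A = 5, n_B = 5)
Step 2: Count runs R = 5.
Step 3: Under H0 (random ordering), E[R] = 2*n_A*n_B/(n_A+n_B) + 1 = 2*5*5/10 + 1 = 6.0000.
        Var[R] = 2*n_A*n_B*(2*n_A*n_B - n_A - n_B) / ((n_A+n_B)^2 * (n_A+n_B-1)) = 2000/900 = 2.2222.
        SD[R] = 1.4907.
Step 4: Continuity-corrected z = (R + 0.5 - E[R]) / SD[R] = (5 + 0.5 - 6.0000) / 1.4907 = -0.3354.
Step 5: Two-sided p-value via normal approximation = 2*(1 - Phi(|z|)) = 0.737316.
Step 6: alpha = 0.05. fail to reject H0.

R = 5, z = -0.3354, p = 0.737316, fail to reject H0.
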